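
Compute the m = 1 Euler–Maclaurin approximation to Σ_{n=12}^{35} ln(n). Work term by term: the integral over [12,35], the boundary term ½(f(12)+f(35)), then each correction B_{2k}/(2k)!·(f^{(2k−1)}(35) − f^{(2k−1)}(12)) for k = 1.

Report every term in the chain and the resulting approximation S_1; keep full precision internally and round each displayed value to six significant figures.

Integral: ∫_12^35 ln(x) dx = 71.6183.
½[f(12) + f(35)] = ½[2.48491 + 3.55535] = 3.02013.
Integral + boundary = 74.6384.
Correction k=1: B_{2}/2! · (f^{(1)}(35) − f^{(1)}(12)) = 1/12 · (0.0285714 − 0.0833333) = -0.00456349.

S_1 ≈ 74.6339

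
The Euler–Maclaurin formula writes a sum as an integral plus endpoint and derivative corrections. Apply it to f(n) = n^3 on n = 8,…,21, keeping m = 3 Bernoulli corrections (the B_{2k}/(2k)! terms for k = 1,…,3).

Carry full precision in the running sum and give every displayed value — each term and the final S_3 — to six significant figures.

S_3 ≈ 52577.0

∫_8^21 x^3 dx evaluates to 47596.2.
½[f(8) + f(21)] = ½[512.000 + 9261.00] = 4886.50.
So far: 52482.8.
k=1: B_{2}/(2)! × [f^{(1)}(21) − f^{(1)}(8)] = 1/12 × (1323.00 − 192.000) = 94.2500.
Partial sum through k=1: 52577.0.
k=2: B_{4}/(4)! × [f^{(3)}(21) − f^{(3)}(8)] = −1/720 × (6.00000 − 6.00000) = 0.00000.
Partial sum through k=2: 52577.0.
k=3: B_{6}/(6)! × [f^{(5)}(21) − f^{(5)}(8)] = 1/30240 × (0.00000 − 0.00000) = 0.00000.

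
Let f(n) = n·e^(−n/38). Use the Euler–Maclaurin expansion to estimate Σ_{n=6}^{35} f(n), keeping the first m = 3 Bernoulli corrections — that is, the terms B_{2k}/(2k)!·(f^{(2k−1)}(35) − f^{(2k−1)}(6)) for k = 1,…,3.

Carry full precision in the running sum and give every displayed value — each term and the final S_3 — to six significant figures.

∫_6^35 x·e^(−x/38) dx evaluates to 323.458.
Boundary: ½(f(6) + f(35)) = ½(5.12364 + 13.9335) = 9.52856.
Running total after boundary: 332.987.
Correction k=1: B_{2}/2! · (f^{(1)}(35) − f^{(1)}(6)) = 1/12 · (0.0314289 − 0.719107) = -0.0573065.
After k=1: 332.930.
Correction k=2: B_{4}/4! · (f^{(3)}(35) − f^{(3)}(6)) = −1/720 · (0.000573150 − 0.00168074) = 1.53832e-06.
After k=2: 332.930.
Correction k=3: B_{6}/6! · (f^{(5)}(35) − f^{(5)}(6)) = 1/30240 · (7.78764e-07 − 1.98302e-06) = -3.98233e-11.

S_3 ≈ 332.930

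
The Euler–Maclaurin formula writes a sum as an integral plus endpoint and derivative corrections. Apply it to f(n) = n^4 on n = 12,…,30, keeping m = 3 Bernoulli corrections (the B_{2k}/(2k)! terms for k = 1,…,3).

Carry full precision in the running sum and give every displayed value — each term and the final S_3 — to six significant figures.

S_3 ≈ 5.23402e+06

The integral term ∫_12^30 x^4 dx = 4.81023e+06.
½[f(12) + f(30)] = ½[20736.0 + 810000] = 415368.
Integral + boundary = 5.22560e+06.
Order-1 term: 1/12 · (108000 − 6912.00) = 8424.00.
Running total after k=1: 5.23403e+06.
Order-2 term: −1/720 · (720.000 − 288.000) = -0.600000.
Running total after k=2: 5.23402e+06.
Order-3 term: 1/30240 · (0.00000 − 0.00000) = 0.00000.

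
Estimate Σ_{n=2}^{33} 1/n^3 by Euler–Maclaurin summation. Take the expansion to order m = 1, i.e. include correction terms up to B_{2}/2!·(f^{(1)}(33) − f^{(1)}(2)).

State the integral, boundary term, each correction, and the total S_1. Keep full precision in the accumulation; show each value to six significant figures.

S_1 ≈ 0.202680

The integral term ∫_2^33 1/x^3 dx = 0.124541.
Endpoint term: (f(2) + f(33))/2 = (0.125000 + 2.78265e-05)/2 = 0.0625139.
Running total after boundary: 0.187055.
k=1: B_{2}/(2)! × [f^{(1)}(33) − f^{(1)}(2)] = 1/12 × (-2.52968e-06 − (-0.187500)) = 0.0156248.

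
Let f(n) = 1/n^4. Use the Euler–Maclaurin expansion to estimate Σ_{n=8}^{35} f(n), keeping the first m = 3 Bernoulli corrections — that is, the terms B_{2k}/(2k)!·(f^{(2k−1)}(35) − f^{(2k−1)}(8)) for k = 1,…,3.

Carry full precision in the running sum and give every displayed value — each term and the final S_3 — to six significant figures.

S_3 ≈ 0.000775759

The integral term ∫_8^35 1/x^4 dx = 0.000643267.
Boundary: ½(f(8) + f(35)) = ½(0.000244141 + 6.66389e-07) = 0.000122404.
So far: 0.000765671.
Correction k=1: B_{2}/2! · (f^{(1)}(35) − f^{(1)}(8)) = 1/12 · (-7.61587e-08 − (-0.000122070)) = 1.01662e-05.
Running total after k=1: 0.000775837.
Correction k=2: B_{4}/4! · (f^{(3)}(35) − f^{(3)}(8)) = −1/720 · (-1.86511e-09 − (-5.72205e-05)) = -7.94703e-08.
Running total after k=2: 0.000775757.
Correction k=3: B_{6}/6! · (f^{(5)}(35) − f^{(5)}(8)) = 1/30240 · (-8.52623e-11 − (-5.00679e-05)) = 1.65568e-09.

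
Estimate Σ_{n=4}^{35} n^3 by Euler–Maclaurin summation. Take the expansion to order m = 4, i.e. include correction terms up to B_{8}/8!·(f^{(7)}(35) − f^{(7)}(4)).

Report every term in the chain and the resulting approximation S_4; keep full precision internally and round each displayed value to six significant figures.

S_4 ≈ 396864

∫_4^35 x^3 dx evaluates to 375092.
Endpoint term: (f(4) + f(35))/2 = (64.0000 + 42875.0)/2 = 21469.5.
Integral + boundary = 396562.
Correction k=1: B_{2}/2! · (f^{(1)}(35) − f^{(1)}(4)) = 1/12 · (3675.00 − 48.0000) = 302.250.
Partial sum through k=1: 396864.
Correction k=2: B_{4}/4! · (f^{(3)}(35) − f^{(3)}(4)) = −1/720 · (6.00000 − 6.00000) = 0.00000.
Partial sum through k=2: 396864.
Correction k=3: B_{6}/6! · (f^{(5)}(35) − f^{(5)}(4)) = 1/30240 · (0.00000 − 0.00000) = 0.00000.
Partial sum through k=3: 396864.
Correction k=4: B_{8}/8! · (f^{(7)}(35) − f^{(7)}(4)) = −1/1209600 · (0.00000 − 0.00000) = 0.00000.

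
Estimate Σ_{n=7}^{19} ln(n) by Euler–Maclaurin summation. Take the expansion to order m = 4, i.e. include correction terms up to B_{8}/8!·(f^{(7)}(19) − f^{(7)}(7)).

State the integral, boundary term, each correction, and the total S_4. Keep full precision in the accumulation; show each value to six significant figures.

Integral: ∫_7^19 ln(x) dx = 30.3230.
½[f(7) + f(19)] = ½[1.94591 + 2.94444] = 2.44517.
Integral + boundary = 32.7681.
k=1: B_{2}/(2)! × [f^{(1)}(19) − f^{(1)}(7)] = 1/12 × (0.0526316 − 0.142857) = -0.00751880.
Running total after k=1: 32.7606.
k=2: B_{4}/(4)! × [f^{(3)}(19) − f^{(3)}(7)] = −1/720 × (0.000291588 − 0.00583090) = 7.69349e-06.
Running total after k=2: 32.7606.
k=3: B_{6}/(6)! × [f^{(5)}(19) − f^{(5)}(7)] = 1/30240 × (9.69267e-06 − 0.00142798) = -4.69009e-08.
Running total after k=3: 32.7606.
k=4: B_{8}/(8)! × [f^{(7)}(19) − f^{(7)}(7)] = −1/1209600 × (8.05485e-07 − 0.000874271) = 7.22111e-10.

S_4 ≈ 32.7606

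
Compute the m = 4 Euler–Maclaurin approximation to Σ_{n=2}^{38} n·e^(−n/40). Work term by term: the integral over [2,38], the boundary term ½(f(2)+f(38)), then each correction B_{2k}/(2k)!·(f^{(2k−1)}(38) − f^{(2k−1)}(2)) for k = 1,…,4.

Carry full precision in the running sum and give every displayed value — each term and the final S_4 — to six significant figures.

S_4 ≈ 399.659

∫_2^38 x·e^(−x/40) dx evaluates to 391.433.
Boundary: ½(f(2) + f(38)) = ½(1.90246 + 14.6962) = 8.29931.
Running total after boundary: 399.733.
Correction k=1: B_{2}/2! · (f^{(1)}(38) − f^{(1)}(2)) = 1/12 · (0.0193371 − 0.903668) = -0.0736942.
Running total after k=1: 399.659.
Correction k=2: B_{4}/4! · (f^{(3)}(38) − f^{(3)}(2)) = −1/720 · (0.000495512 − 0.00175383) = 1.74766e-06.
Running total after k=2: 399.659.
Correction k=3: B_{6}/6! · (f^{(5)}(38) − f^{(5)}(2)) = 1/30240 · (6.11836e-07 − 1.83929e-06) = -4.05904e-11.
Running total after k=3: 399.659.
Correction k=4: B_{8}/8! · (f^{(7)}(38) − f^{(7)}(2)) = −1/1209600 · (5.71236e-10 − 1.61402e-09) = 8.62094e-16.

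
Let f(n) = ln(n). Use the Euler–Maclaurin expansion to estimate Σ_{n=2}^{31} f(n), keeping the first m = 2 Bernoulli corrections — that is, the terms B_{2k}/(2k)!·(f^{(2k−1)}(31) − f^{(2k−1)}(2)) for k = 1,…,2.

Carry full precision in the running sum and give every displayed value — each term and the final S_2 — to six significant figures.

The integral term ∫_2^31 ln(x) dx = 76.0673.
Boundary: ½(f(2) + f(31)) = ½(0.693147 + 3.43399) = 2.06357.
Running total after boundary: 78.1309.
Order-1 term: 1/12 · (0.0322581 − 0.500000) = -0.0389785.
Partial sum through k=1: 78.0919.
Order-2 term: −1/720 · (6.71344e-05 − 0.250000) = 0.000347129.

S_2 ≈ 78.0922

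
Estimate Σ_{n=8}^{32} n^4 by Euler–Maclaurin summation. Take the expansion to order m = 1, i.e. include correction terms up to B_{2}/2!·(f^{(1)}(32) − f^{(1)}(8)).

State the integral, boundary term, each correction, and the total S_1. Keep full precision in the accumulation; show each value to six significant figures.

The integral term ∫_8^32 x^4 dx = 6.70433e+06.
Boundary: ½(f(8) + f(32)) = ½(4096.00 + 1.04858e+06) = 526336.
Integral + boundary = 7.23067e+06.
k=1: B_{2}/(2)! × [f^{(1)}(32) − f^{(1)}(8)] = 1/12 × (131072 − 2048.00) = 10752.0.

S_1 ≈ 7.24142e+06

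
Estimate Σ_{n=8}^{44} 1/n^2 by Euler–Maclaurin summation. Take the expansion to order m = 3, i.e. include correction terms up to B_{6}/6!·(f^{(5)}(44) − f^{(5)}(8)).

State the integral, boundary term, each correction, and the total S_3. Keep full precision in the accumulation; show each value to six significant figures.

∫_8^44 1/x^2 dx evaluates to 0.102273.
½[f(8) + f(44)] = ½[0.0156250 + 0.000516529] = 0.00807076.
Running total after boundary: 0.110343.
Order-1 term: 1/12 · (-2.34786e-05 − (-0.00390625)) = 0.000323564.
Partial sum through k=1: 0.110667.
Order-2 term: −1/720 · (-1.45528e-07 − (-0.000732422)) = -1.01705e-06.
Partial sum through k=2: 0.110666.
Order-3 term: 1/30240 · (-2.25509e-09 − (-0.000343323)) = 1.13532e-08.

S_3 ≈ 0.110666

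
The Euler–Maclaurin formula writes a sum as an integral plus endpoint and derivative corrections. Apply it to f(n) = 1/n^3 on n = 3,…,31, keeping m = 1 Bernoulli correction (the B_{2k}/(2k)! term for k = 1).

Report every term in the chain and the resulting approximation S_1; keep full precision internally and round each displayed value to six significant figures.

S_1 ≈ 0.0766567

∫_3^31 1/x^3 dx evaluates to 0.0550353.
Boundary: ½(f(3) + f(31)) = ½(0.0370370 + 3.35672e-05) = 0.0185353.
So far: 0.0735706.
k=1: B_{2}/(2)! × [f^{(1)}(31) − f^{(1)}(3)] = 1/12 × (-3.24844e-06 − (-0.0370370)) = 0.00308615.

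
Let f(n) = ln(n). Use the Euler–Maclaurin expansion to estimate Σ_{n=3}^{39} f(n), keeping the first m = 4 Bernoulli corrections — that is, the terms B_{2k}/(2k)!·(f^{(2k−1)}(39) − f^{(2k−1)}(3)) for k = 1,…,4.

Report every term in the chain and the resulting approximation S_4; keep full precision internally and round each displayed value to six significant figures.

S_4 ≈ 105.939

∫_3^39 ln(x) dx evaluates to 103.583.
½[f(3) + f(39)] = ½[1.09861 + 3.66356] = 2.38109.
So far: 105.964.
Order-1 term: 1/12 · (0.0256410 − 0.333333) = -0.0256410.
After k=1: 105.939.
Order-2 term: −1/720 · (3.37160e-05 − 0.0740741) = 0.000102834.
After k=2: 105.939.
Order-3 term: 1/30240 · (2.66004e-07 − 0.0987654) = -3.26604e-06.
After k=3: 105.939.
Order-4 term: −1/1209600 · (5.24663e-09 − 0.329218) = 2.72171e-07.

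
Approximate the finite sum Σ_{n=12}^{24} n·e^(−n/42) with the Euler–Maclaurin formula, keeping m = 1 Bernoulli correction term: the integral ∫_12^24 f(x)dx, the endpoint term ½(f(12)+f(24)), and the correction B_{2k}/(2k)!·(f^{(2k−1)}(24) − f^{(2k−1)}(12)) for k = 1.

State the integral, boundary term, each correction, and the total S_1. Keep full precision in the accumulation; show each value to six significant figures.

S_1 ≈ 150.213

∫_12^24 x·e^(−x/42) dx evaluates to 138.952.
Endpoint term: (f(12) + f(24))/2 = (9.01773 + 13.5532)/2 = 11.2855.
Running total after boundary: 150.237.
Order-1 term: 1/12 · (0.242022 − 0.536769) = -0.0245623.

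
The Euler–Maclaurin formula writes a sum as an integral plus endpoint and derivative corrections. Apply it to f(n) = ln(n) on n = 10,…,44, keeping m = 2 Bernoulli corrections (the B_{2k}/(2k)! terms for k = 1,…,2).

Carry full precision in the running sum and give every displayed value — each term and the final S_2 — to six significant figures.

S_2 ≈ 112.515

The integral term ∫_10^44 ln(x) dx = 109.478.
Boundary: ½(f(10) + f(44)) = ½(2.30259 + 3.78419) = 3.04339.
So far: 112.522.
Order-1 term: 1/12 · (0.0227273 − 0.100000) = -0.00643939.
Partial sum through k=1: 112.515.
Order-2 term: −1/720 · (2.34786e-05 − 0.00200000) = 2.74517e-06.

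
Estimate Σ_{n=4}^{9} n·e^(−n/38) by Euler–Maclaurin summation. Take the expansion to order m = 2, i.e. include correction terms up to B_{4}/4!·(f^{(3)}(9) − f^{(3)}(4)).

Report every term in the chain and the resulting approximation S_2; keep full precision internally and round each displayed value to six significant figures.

The integral term ∫_4^9 x·e^(−x/38) dx = 27.1789.
Endpoint term: (f(4) + f(9))/2 = (3.60035 + 7.10204)/2 = 5.35120.
Running total after boundary: 32.5301.
Correction k=1: B_{2}/2! · (f^{(1)}(9) − f^{(1)}(4)) = 1/12 · (0.602220 − 0.805342) = -0.0169268.
Running total after k=1: 32.5132.
Correction k=2: B_{4}/4! · (f^{(3)}(9) − f^{(3)}(4)) = −1/720 · (0.00151001 − 0.00180437) = 4.08842e-07.

S_2 ≈ 32.5132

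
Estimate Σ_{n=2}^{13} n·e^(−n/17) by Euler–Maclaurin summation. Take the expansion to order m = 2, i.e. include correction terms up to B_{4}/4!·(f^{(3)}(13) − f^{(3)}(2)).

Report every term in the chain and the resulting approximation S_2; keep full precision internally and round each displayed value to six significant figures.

S_2 ≈ 53.6184

∫_2^13 x·e^(−x/17) dx evaluates to 49.7600.
Endpoint term: (f(2) + f(13))/2 = (1.77802 + 6.05112)/2 = 3.91457.
Running total after boundary: 53.6746.
Order-1 term: 1/12 · (0.109523 − 0.784420) = -0.0562415.
Partial sum through k=1: 53.6184.
Order-2 term: −1/720 · (0.00360022 − 0.00886657) = 7.31438e-06.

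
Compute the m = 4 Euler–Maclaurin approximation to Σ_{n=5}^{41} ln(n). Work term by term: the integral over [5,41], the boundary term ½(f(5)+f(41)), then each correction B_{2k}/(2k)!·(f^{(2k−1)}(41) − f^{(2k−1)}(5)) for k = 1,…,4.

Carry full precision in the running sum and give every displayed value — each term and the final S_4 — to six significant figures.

S_4 ≈ 110.856

∫_5^41 ln(x) dx evaluates to 108.209.
½[f(5) + f(41)] = ½[1.60944 + 3.71357] = 2.66150.
So far: 110.871.
Correction k=1: B_{2}/2! · (f^{(1)}(41) − f^{(1)}(5)) = 1/12 · (0.0243902 − 0.200000) = -0.0146341.
Partial sum through k=1: 110.856.
Correction k=2: B_{4}/4! · (f^{(3)}(41) − f^{(3)}(5)) = −1/720 · (2.90187e-05 − 0.0160000) = 2.21819e-05.
Partial sum through k=2: 110.856.
Correction k=3: B_{6}/6! · (f^{(5)}(41) − f^{(5)}(5)) = 1/30240 · (2.07153e-07 − 0.00768000) = -2.53961e-07.
Partial sum through k=3: 110.856.
Correction k=4: B_{8}/8! · (f^{(7)}(41) − f^{(7)}(5)) = −1/1209600 · (3.69697e-09 − 0.00921600) = 7.61904e-09.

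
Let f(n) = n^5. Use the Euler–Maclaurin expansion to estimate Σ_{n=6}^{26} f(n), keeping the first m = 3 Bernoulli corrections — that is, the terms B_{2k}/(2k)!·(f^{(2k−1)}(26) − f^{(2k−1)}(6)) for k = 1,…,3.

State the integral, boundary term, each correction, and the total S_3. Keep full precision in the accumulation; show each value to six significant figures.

∫_6^26 x^5 dx evaluates to 5.14782e+07.
½[f(6) + f(26)] = ½[7776.00 + 1.18814e+07] = 5.94458e+06.
Integral + boundary = 5.74228e+07.
Order-1 term: 1/12 · (2.28488e+06 − 6480.00) = 189867.
Partial sum through k=1: 5.76126e+07.
Order-2 term: −1/720 · (40560.0 − 2160.00) = -53.3333.
Partial sum through k=2: 5.76126e+07.
Order-3 term: 1/30240 · (120.000 − 120.000) = 0.00000.

S_3 ≈ 5.76126e+07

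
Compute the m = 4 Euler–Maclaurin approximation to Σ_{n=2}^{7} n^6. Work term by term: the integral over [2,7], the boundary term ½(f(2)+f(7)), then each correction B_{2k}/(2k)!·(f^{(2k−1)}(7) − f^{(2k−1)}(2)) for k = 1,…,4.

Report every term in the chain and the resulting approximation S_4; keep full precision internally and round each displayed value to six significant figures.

The integral term ∫_2^7 x^6 dx = 117631.
Endpoint term: (f(2) + f(7))/2 = (64.0000 + 117649)/2 = 58856.5.
So far: 176487.
k=1: B_{2}/(2)! × [f^{(1)}(7) − f^{(1)}(2)] = 1/12 × (100842 − 192.000) = 8387.50.
Partial sum through k=1: 184875.
k=2: B_{4}/(4)! × [f^{(3)}(7) − f^{(3)}(2)] = −1/720 × (41160.0 − 960.000) = -55.8333.
Partial sum through k=2: 184819.
k=3: B_{6}/(6)! × [f^{(5)}(7) − f^{(5)}(2)] = 1/30240 × (5040.00 − 1440.00) = 0.119048.
Partial sum through k=3: 184819.
k=4: B_{8}/(8)! × [f^{(7)}(7) − f^{(7)}(2)] = −1/1209600 × (0.00000 − 0.00000) = 0.00000.

S_4 ≈ 184819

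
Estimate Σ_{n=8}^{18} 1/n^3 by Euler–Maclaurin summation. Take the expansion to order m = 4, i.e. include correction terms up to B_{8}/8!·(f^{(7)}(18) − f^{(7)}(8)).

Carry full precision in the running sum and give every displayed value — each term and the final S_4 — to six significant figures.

S_4 ≈ 0.00738993

∫_8^18 1/x^3 dx evaluates to 0.00626929.
Boundary: ½(f(8) + f(18)) = ½(0.00195312 + 0.000171468) = 0.00106230.
So far: 0.00733159.
Order-1 term: 1/12 · (-2.85780e-05 − (-0.000732422)) = 5.86537e-05.
After k=1: 0.00739024.
Order-2 term: −1/720 · (-1.76407e-06 − (-0.000228882)) = -3.15441e-07.
After k=2: 0.00738992.
Order-3 term: 1/30240 · (-2.28676e-07 − (-0.000150204)) = 4.95949e-09.
After k=3: 0.00738993.
Order-4 term: −1/1209600 · (-5.08169e-08 − (-0.000168979)) = -1.39656e-10.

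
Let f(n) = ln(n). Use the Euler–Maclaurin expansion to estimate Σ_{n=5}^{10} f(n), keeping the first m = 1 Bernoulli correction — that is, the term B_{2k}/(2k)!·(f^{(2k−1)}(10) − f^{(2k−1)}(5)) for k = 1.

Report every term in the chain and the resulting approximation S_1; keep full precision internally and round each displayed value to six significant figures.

S_1 ≈ 11.9263

Integral: ∫_5^10 ln(x) dx = 9.97866.
½[f(5) + f(10)] = ½[1.60944 + 2.30259] = 1.95601.
So far: 11.9347.
Order-1 term: 1/12 · (0.100000 − 0.200000) = -0.00833333.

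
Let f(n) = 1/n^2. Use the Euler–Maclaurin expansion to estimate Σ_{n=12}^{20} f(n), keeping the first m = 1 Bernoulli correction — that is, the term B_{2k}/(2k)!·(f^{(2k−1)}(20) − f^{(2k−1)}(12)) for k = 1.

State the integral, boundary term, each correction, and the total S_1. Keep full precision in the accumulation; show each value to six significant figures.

S_1 ≈ 0.0381312

∫_12^20 1/x^2 dx evaluates to 0.0333333.
Endpoint term: (f(12) + f(20))/2 = (0.00694444 + 0.00250000)/2 = 0.00472222.
So far: 0.0380556.
Order-1 term: 1/12 · (-0.000250000 − (-0.00115741)) = 7.56173e-05.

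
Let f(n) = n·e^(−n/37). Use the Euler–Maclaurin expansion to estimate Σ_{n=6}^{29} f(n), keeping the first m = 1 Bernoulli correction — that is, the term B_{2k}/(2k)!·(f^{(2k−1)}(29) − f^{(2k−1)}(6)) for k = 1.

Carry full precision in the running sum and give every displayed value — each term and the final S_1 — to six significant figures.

S_1 ≈ 246.754

∫_6^29 x·e^(−x/37) dx evaluates to 237.633.
Endpoint term: (f(6) + f(29))/2 = (5.10182 + 13.2436)/2 = 9.17269.
So far: 246.805.
Order-1 term: 1/12 · (0.0987405 − 0.712416) = -0.0511396.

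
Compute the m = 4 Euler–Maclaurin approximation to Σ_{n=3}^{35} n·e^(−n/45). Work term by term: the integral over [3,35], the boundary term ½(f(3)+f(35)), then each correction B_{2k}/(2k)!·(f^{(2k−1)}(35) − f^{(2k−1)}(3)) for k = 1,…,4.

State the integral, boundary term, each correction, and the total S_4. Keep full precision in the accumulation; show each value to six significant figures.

S_4 ≈ 376.141

∫_3^35 x·e^(−x/45) dx evaluates to 366.762.
Boundary: ½(f(3) + f(35)) = ½(2.80652 + 16.0799) = 9.44321.
Running total after boundary: 376.205.
k=1: B_{2}/(2)! × [f^{(1)}(35) − f^{(1)}(3)] = 1/12 × (0.102095 − 0.873140) = -0.0642538.
Running total after k=1: 376.141.
k=2: B_{4}/(4)! × [f^{(3)}(35) − f^{(3)}(3)] = −1/720 × (0.000504171 − 0.00135514) = 1.18190e-06.
Running total after k=2: 376.141.
k=3: B_{6}/(6)! × [f^{(5)}(35) − f^{(5)}(3)] = 1/30240 × (4.73049e-07 − 1.12548e-06) = -2.15751e-11.
Running total after k=3: 376.141.
k=4: B_{8}/(8)! × [f^{(7)}(35) − f^{(7)}(3)] = −1/1209600 × (3.44259e-10 − 7.81113e-10) = 3.61156e-16.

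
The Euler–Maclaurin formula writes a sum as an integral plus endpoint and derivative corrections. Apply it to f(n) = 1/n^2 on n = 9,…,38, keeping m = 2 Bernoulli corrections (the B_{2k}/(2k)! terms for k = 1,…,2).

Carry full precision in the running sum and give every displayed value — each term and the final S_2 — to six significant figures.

S_2 ≈ 0.0915394

∫_9^38 1/x^2 dx evaluates to 0.0847953.
Endpoint term: (f(9) + f(38))/2 = (0.0123457 + 0.000692521)/2 = 0.00651910.
So far: 0.0913144.
Correction k=1: B_{2}/2! · (f^{(1)}(38) − f^{(1)}(9)) = 1/12 · (-3.64485e-05 − (-0.00274348)) = 0.000225586.
Partial sum through k=1: 0.0915400.
Correction k=2: B_{4}/4! · (f^{(3)}(38) − f^{(3)}(9)) = −1/720 · (-3.02896e-07 − (-0.000406442)) = -5.64082e-07.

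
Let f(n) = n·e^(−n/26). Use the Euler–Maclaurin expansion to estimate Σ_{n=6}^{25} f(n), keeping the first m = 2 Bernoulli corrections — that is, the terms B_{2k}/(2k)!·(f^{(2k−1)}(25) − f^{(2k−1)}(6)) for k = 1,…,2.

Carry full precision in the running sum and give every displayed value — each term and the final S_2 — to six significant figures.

The integral term ∫_6^25 x·e^(−x/26) dx = 153.608.
½[f(6) + f(25)] = ½[4.76354 + 9.55761] = 7.16057.
Running total after boundary: 160.769.
k=1: B_{2}/(2)! × [f^{(1)}(25) − f^{(1)}(6)] = 1/12 × (0.0147040 − 0.610710) = -0.0496671.
Partial sum through k=1: 160.719.
k=2: B_{4}/(4)! × [f^{(3)}(25) − f^{(3)}(6)] = −1/720 × (0.00115283 − 0.00325230) = 2.91593e-06.

S_2 ≈ 160.719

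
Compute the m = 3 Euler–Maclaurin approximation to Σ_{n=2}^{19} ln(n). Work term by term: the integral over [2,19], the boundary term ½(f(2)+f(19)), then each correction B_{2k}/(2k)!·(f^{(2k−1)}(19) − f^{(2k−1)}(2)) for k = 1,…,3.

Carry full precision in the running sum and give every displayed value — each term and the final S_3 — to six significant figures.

Integral: ∫_2^19 ln(x) dx = 37.5580.
Boundary: ½(f(2) + f(19)) = ½(0.693147 + 2.94444) = 1.81879.
Running total after boundary: 39.3768.
k=1: B_{2}/(2)! × [f^{(1)}(19) − f^{(1)}(2)] = 1/12 × (0.0526316 − 0.500000) = -0.0372807.
Partial sum through k=1: 39.3396.
k=2: B_{4}/(4)! × [f^{(3)}(19) − f^{(3)}(2)] = −1/720 × (0.000291588 − 0.250000) = 0.000346817.
Partial sum through k=2: 39.3399.
k=3: B_{6}/(6)! × [f^{(5)}(19) − f^{(5)}(2)] = 1/30240 × (9.69267e-06 − 0.750000) = -2.48013e-05.

S_3 ≈ 39.3399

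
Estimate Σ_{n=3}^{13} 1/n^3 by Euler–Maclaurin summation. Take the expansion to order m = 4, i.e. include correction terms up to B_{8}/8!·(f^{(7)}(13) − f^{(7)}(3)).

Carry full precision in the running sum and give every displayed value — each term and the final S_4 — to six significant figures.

S_4 ≈ 0.0743166

The integral term ∫_3^13 1/x^3 dx = 0.0525970.
Boundary: ½(f(3) + f(13)) = ½(0.0370370 + 0.000455166) = 0.0187461.
Running total after boundary: 0.0713431.
Order-1 term: 1/12 · (-0.000105038 − (-0.0370370)) = 0.00307767.
Running total after k=1: 0.0744207.
Order-2 term: −1/720 · (-1.24306e-05 − (-0.0823045)) = -0.000114295.
Running total after k=2: 0.0743064.
Order-3 term: 1/30240 · (-3.08925e-06 − (-0.384088)) = 1.27012e-05.
Running total after k=3: 0.0743192.
Order-4 term: −1/1209600 · (-1.31613e-06 − (-3.07270)) = -2.54026e-06.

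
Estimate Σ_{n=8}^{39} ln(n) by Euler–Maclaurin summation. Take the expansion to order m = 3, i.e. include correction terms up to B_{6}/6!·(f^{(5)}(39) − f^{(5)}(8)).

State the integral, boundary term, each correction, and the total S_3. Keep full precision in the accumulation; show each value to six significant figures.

S_3 ≈ 98.1066

The integral term ∫_8^39 ln(x) dx = 95.2434.
½[f(8) + f(39)] = ½[2.07944 + 3.66356] = 2.87150.
So far: 98.1149.
k=1: B_{2}/(2)! × [f^{(1)}(39) − f^{(1)}(8)] = 1/12 × (0.0256410 − 0.125000) = -0.00827991.
Running total after k=1: 98.1066.
k=2: B_{4}/(4)! × [f^{(3)}(39) − f^{(3)}(8)] = −1/720 × (3.37160e-05 − 0.00390625) = 5.37852e-06.
Running total after k=2: 98.1066.
k=3: B_{6}/(6)! × [f^{(5)}(39) − f^{(5)}(8)] = 1/30240 × (2.66004e-07 − 0.000732422) = -2.42115e-08.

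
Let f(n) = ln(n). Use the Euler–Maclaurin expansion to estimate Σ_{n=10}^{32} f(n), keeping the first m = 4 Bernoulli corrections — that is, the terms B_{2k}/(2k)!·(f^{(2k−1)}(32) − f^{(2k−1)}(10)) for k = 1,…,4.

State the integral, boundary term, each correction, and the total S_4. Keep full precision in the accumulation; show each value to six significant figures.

The integral term ∫_10^32 ln(x) dx = 65.8777.
Boundary: ½(f(10) + f(32)) = ½(2.30259 + 3.46574) = 2.88416.
So far: 68.7619.
Correction k=1: B_{2}/2! · (f^{(1)}(32) − f^{(1)}(10)) = 1/12 · (0.0312500 − 0.100000) = -0.00572917.
Partial sum through k=1: 68.7561.
Correction k=2: B_{4}/4! · (f^{(3)}(32) − f^{(3)}(10)) = −1/720 · (6.10352e-05 − 0.00200000) = 2.69301e-06.
Partial sum through k=2: 68.7561.
Correction k=3: B_{6}/6! · (f^{(5)}(32) − f^{(5)}(10)) = 1/30240 · (7.15256e-07 − 0.000240000) = -7.91286e-09.
Partial sum through k=3: 68.7561.
Correction k=4: B_{8}/8! · (f^{(7)}(32) − f^{(7)}(10)) = −1/1209600 · (2.09548e-08 − 7.20000e-05) = 5.95065e-11.

S_4 ≈ 68.7561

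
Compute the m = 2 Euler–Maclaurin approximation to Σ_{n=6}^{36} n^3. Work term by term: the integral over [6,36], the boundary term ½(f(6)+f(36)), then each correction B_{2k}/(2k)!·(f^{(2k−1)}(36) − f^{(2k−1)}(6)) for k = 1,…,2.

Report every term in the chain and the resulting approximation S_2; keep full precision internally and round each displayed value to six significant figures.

S_2 ≈ 443331

∫_6^36 x^3 dx evaluates to 419580.
½[f(6) + f(36)] = ½[216.000 + 46656.0] = 23436.0.
Running total after boundary: 443016.
Order-1 term: 1/12 · (3888.00 − 108.000) = 315.000.
Running total after k=1: 443331.
Order-2 term: −1/720 · (6.00000 − 6.00000) = 0.00000.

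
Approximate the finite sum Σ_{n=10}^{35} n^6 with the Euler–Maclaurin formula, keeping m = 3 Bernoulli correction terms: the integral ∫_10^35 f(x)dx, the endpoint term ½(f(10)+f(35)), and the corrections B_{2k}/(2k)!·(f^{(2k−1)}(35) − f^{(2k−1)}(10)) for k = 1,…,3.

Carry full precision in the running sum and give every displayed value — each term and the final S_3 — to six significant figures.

S_3 ≈ 1.01357e+10

Integral: ∫_10^35 x^6 dx = 9.18990e+09.
Boundary: ½(f(10) + f(35)) = ½(1.00000e+06 + 1.83827e+09) = 9.19633e+08.
Running total after boundary: 1.01095e+10.
Order-1 term: 1/12 · (3.15131e+08 − 600000) = 2.62109e+07.
After k=1: 1.01357e+10.
Order-2 term: −1/720 · (5.14500e+06 − 120000) = -6979.17.
After k=2: 1.01357e+10.
Order-3 term: 1/30240 · (25200.0 − 7200.00) = 0.595238.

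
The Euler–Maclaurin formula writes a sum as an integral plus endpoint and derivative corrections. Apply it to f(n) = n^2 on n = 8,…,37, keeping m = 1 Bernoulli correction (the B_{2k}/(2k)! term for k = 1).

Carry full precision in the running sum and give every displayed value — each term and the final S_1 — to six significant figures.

S_1 ≈ 17435.0

The integral term ∫_8^37 x^2 dx = 16713.7.
½[f(8) + f(37)] = ½[64.0000 + 1369.00] = 716.500.
So far: 17430.2.
Correction k=1: B_{2}/2! · (f^{(1)}(37) − f^{(1)}(8)) = 1/12 · (74.0000 − 16.0000) = 4.83333.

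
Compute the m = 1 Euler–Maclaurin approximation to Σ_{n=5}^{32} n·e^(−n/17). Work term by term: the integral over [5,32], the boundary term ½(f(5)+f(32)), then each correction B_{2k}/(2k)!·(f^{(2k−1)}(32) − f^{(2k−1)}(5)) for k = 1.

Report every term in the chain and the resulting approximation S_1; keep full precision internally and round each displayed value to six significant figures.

S_1 ≈ 156.135

The integral term ∫_5^32 x·e^(−x/17) dx = 151.892.
Boundary: ½(f(5) + f(32)) = ½(3.72594 + 4.87141) = 4.29868.
Running total after boundary: 156.190.
Correction k=1: B_{2}/2! · (f^{(1)}(32) − f^{(1)}(5)) = 1/12 · (-0.134322 − 0.526016) = -0.0550281.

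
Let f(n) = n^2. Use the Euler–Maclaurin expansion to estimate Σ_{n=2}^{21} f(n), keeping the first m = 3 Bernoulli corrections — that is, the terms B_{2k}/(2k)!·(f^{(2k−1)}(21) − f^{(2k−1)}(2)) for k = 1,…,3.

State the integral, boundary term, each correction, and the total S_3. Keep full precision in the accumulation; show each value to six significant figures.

S_3 ≈ 3310.00

Integral: ∫_2^21 x^2 dx = 3084.33.
½[f(2) + f(21)] = ½[4.00000 + 441.000] = 222.500.
Integral + boundary = 3306.83.
Order-1 term: 1/12 · (42.0000 − 4.00000) = 3.16667.
Partial sum through k=1: 3310.00.
Order-2 term: −1/720 · (0.00000 − 0.00000) = 0.00000.
Partial sum through k=2: 3310.00.
Order-3 term: 1/30240 · (0.00000 − 0.00000) = 0.00000.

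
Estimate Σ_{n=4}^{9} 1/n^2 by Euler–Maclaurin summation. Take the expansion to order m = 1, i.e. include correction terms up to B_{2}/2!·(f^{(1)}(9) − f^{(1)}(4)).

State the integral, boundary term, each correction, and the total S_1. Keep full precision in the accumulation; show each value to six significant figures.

S_1 ≈ 0.178687

∫_4^9 1/x^2 dx evaluates to 0.138889.
½[f(4) + f(9)] = ½[0.0625000 + 0.0123457] = 0.0374228.
Running total after boundary: 0.176312.
k=1: B_{2}/(2)! × [f^{(1)}(9) − f^{(1)}(4)] = 1/12 × (-0.00274348 − (-0.0312500)) = 0.00237554.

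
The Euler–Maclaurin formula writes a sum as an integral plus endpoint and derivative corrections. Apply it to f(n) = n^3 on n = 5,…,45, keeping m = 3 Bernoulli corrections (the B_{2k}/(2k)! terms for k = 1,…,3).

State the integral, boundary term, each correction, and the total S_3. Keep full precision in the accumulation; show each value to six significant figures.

∫_5^45 x^3 dx evaluates to 1.02500e+06.
Endpoint term: (f(5) + f(45))/2 = (125.000 + 91125.0)/2 = 45625.0.
Integral + boundary = 1.07062e+06.
Order-1 term: 1/12 · (6075.00 − 75.0000) = 500.000.
Partial sum through k=1: 1.07112e+06.
Order-2 term: −1/720 · (6.00000 − 6.00000) = 0.00000.
Partial sum through k=2: 1.07112e+06.
Order-3 term: 1/30240 · (0.00000 − 0.00000) = 0.00000.

S_3 ≈ 1.07112e+06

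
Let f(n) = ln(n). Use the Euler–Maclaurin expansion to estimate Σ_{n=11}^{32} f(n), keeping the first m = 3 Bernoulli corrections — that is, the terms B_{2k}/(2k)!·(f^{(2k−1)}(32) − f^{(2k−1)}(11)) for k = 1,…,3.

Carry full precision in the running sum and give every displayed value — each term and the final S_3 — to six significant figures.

S_3 ≈ 66.4535

Integral: ∫_11^32 ln(x) dx = 63.5267.
½[f(11) + f(32)] = ½[2.39790 + 3.46574] = 2.93182.
Integral + boundary = 66.4585.
k=1: B_{2}/(2)! × [f^{(1)}(32) − f^{(1)}(11)] = 1/12 × (0.0312500 − 0.0909091) = -0.00497159.
After k=1: 66.4535.
k=2: B_{4}/(4)! × [f^{(3)}(32) − f^{(3)}(11)] = −1/720 × (6.10352e-05 − 0.00150263) = 2.00221e-06.
After k=2: 66.4535.
k=3: B_{6}/(6)! × [f^{(5)}(32) − f^{(5)}(11)] = 1/30240 × (7.15256e-07 − 0.000149021) = -4.90429e-09.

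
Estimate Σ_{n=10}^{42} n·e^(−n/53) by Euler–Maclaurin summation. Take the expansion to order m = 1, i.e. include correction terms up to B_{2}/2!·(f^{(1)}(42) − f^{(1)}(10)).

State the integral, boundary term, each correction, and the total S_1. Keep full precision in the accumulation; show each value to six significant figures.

The integral term ∫_10^42 x·e^(−x/53) dx = 485.355.
Boundary: ½(f(10) + f(42)) = ½(8.28052 + 19.0148) = 13.6477.
So far: 499.003.
k=1: B_{2}/(2)! × [f^{(1)}(42) − f^{(1)}(10)] = 1/12 × (0.0939634 − 0.671816) = -0.0481544.

S_1 ≈ 498.955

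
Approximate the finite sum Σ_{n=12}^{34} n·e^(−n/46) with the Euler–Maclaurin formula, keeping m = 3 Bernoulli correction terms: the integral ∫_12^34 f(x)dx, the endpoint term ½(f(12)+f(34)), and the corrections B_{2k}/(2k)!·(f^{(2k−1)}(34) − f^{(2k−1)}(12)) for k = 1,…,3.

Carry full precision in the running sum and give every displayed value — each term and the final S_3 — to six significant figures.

S_3 ≈ 310.774

The integral term ∫_12^34 x·e^(−x/46) dx = 298.071.
½[f(12) + f(34)] = ½[9.24458 + 16.2360] = 12.7403.
So far: 310.811.
Correction k=1: B_{2}/2! · (f^{(1)}(34) − f^{(1)}(12)) = 1/12 · (0.124573 − 0.569412) = -0.0370700.
Partial sum through k=1: 310.774.
Correction k=2: B_{4}/4! · (f^{(3)}(34) − f^{(3)}(12)) = −1/720 · (0.000510222 − 0.000997247) = 6.76423e-07.
Partial sum through k=2: 310.774.
Correction k=3: B_{6}/6! · (f^{(5)}(34) − f^{(5)}(12)) = 1/30240 · (4.54430e-07 − 8.15405e-07) = -1.19370e-11.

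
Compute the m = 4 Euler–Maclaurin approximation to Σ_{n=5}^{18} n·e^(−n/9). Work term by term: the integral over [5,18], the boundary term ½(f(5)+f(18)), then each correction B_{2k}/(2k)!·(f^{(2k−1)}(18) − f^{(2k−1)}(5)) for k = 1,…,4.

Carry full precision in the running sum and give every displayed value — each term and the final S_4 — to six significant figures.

S_4 ≈ 42.0264

The integral term ∫_5^18 x·e^(−x/9) dx = 39.4065.
½[f(5) + f(18)] = ½[2.86877 + 2.43604] = 2.65240.
Running total after boundary: 42.0589.
Order-1 term: 1/12 · (-0.135335 − 0.255002) = -0.0325281.
After k=1: 42.0263.
Order-2 term: −1/720 · (0.00167081 − 0.0173149) = 2.17279e-05.
After k=2: 42.0264.
Order-3 term: 1/30240 · (6.18817e-05 − 0.000388663) = -1.08062e-08.
After k=3: 42.0264.
Order-4 term: −1/1209600 · (1.27329e-06 − 6.95754e-06) = 4.69928e-12.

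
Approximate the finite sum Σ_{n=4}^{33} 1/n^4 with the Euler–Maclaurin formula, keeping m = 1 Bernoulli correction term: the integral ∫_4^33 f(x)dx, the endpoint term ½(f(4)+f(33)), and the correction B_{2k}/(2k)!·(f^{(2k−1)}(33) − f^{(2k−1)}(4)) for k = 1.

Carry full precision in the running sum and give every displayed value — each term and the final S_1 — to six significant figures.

∫_4^33 1/x^4 dx evaluates to 0.00519906.
Boundary: ½(f(4) + f(33)) = ½(0.00390625 + 8.43226e-07) = 0.00195355.
Running total after boundary: 0.00715260.
k=1: B_{2}/(2)! × [f^{(1)}(33) − f^{(1)}(4)] = 1/12 × (-1.02209e-07 − (-0.00390625)) = 0.000325512.

S_1 ≈ 0.00747812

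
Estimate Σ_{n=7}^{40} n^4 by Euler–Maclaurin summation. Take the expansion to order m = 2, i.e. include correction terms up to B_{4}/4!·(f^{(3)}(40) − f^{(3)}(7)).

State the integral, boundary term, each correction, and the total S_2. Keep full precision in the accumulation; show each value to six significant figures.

The integral term ∫_7^40 x^4 dx = 2.04766e+07.
½[f(7) + f(40)] = ½[2401.00 + 2.56000e+06] = 1.28120e+06.
So far: 2.17578e+07.
Correction k=1: B_{2}/2! · (f^{(1)}(40) − f^{(1)}(7)) = 1/12 · (256000 − 1372.00) = 21219.0.
Running total after k=1: 2.17791e+07.
Correction k=2: B_{4}/4! · (f^{(3)}(40) − f^{(3)}(7)) = −1/720 · (960.000 − 168.000) = -1.10000.

S_2 ≈ 2.17791e+07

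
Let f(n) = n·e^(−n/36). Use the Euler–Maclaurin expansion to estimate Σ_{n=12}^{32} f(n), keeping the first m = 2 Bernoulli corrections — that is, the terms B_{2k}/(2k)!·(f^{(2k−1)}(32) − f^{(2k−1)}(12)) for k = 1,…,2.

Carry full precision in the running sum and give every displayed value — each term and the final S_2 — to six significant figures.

S_2 ≈ 242.604

The integral term ∫_12^32 x·e^(−x/36) dx = 231.763.
½[f(12) + f(32)] = ½[8.59838 + 13.1556] = 10.8770.
Running total after boundary: 242.640.
Order-1 term: 1/12 · (0.0456791 − 0.477688) = -0.0360007.
Running total after k=1: 242.604.
Order-2 term: −1/720 · (0.000669679 − 0.00147434) = 1.11759e-06.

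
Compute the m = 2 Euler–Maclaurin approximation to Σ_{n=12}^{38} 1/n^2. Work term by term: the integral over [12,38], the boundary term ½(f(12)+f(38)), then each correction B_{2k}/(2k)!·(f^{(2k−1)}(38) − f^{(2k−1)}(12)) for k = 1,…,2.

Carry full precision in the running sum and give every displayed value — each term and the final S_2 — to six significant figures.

∫_12^38 1/x^2 dx evaluates to 0.0570175.
Boundary: ½(f(12) + f(38)) = ½(0.00694444 + 0.000692521) = 0.00381848.
So far: 0.0608360.
Order-1 term: 1/12 · (-3.64485e-05 − (-0.00115741)) = 9.34132e-05.
After k=1: 0.0609294.
Order-2 term: −1/720 · (-3.02896e-07 − (-9.64506e-05)) = -1.33539e-07.

S_2 ≈ 0.0609293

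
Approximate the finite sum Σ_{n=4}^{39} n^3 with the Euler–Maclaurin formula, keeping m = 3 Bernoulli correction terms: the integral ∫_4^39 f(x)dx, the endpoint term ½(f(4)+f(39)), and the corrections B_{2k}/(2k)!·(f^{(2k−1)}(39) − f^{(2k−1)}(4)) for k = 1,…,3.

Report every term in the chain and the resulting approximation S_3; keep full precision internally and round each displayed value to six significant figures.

Integral: ∫_4^39 x^3 dx = 578296.
Boundary: ½(f(4) + f(39)) = ½(64.0000 + 59319.0) = 29691.5.
So far: 607988.
Order-1 term: 1/12 · (4563.00 − 48.0000) = 376.250.
Partial sum through k=1: 608364.
Order-2 term: −1/720 · (6.00000 − 6.00000) = 0.00000.
Partial sum through k=2: 608364.
Order-3 term: 1/30240 · (0.00000 − 0.00000) = 0.00000.

S_3 ≈ 608364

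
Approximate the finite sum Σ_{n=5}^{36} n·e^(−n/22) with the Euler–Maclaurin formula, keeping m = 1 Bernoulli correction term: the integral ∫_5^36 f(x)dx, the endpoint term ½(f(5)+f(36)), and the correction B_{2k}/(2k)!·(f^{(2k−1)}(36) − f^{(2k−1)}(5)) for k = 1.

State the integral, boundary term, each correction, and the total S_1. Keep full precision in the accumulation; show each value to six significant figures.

∫_5^36 x·e^(−x/22) dx evaluates to 224.822.
Endpoint term: (f(5) + f(36))/2 = (3.98352 + 7.00872)/2 = 5.49612.
So far: 230.318.
Correction k=1: B_{2}/2! · (f^{(1)}(36) − f^{(1)}(5)) = 1/12 · (-0.123892 − 0.615634) = -0.0616272.

S_1 ≈ 230.256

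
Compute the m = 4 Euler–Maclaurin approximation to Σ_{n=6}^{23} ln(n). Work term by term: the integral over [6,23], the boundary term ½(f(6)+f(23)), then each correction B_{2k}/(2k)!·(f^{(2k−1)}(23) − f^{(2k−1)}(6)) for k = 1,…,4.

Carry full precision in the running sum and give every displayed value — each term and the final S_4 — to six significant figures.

∫_6^23 ln(x) dx evaluates to 44.3658.
½[f(6) + f(23)] = ½[1.79176 + 3.13549] = 2.46363.
Integral + boundary = 46.8294.
Order-1 term: 1/12 · (0.0434783 − 0.166667) = -0.0102657.
Running total after k=1: 46.8192.
Order-2 term: −1/720 · (0.000164379 − 0.00925926) = 1.26318e-05.
Running total after k=2: 46.8192.
Order-3 term: 1/30240 · (3.72883e-06 − 0.00308642) = -1.01941e-07.
Running total after k=3: 46.8192.
Order-4 term: −1/1209600 · (2.11465e-07 − 0.00257202) = 2.12616e-09.

S_4 ≈ 46.8192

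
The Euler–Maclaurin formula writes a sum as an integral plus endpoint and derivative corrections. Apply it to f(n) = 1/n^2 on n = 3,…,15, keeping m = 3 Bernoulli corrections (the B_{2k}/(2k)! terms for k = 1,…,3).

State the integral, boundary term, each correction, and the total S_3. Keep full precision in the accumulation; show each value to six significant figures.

S_3 ≈ 0.330442

The integral term ∫_3^15 1/x^2 dx = 0.266667.
½[f(3) + f(15)] = ½[0.111111 + 0.00444444] = 0.0577778.
So far: 0.324444.
Correction k=1: B_{2}/2! · (f^{(1)}(15) − f^{(1)}(3)) = 1/12 · (-0.000592593 − (-0.0740741)) = 0.00612346.
Partial sum through k=1: 0.330568.
Correction k=2: B_{4}/4! · (f^{(3)}(15) − f^{(3)}(3)) = −1/720 · (-3.16049e-05 − (-0.0987654)) = -0.000137130.
Partial sum through k=2: 0.330431.
Correction k=3: B_{6}/6! · (f^{(5)}(15) − f^{(5)}(3)) = 1/30240 · (-4.21399e-06 − (-0.329218)) = 1.08867e-05.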